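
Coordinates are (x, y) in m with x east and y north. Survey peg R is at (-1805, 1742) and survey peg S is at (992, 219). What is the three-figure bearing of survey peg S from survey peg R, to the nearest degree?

119°

Δeast = 992 − -1805 = 2797.00; Δnorth = 219 − 1742 = -1523.00.
Bearing = atan2(Δeast, Δnorth) mod 360° = 118.57° ≈ 119°.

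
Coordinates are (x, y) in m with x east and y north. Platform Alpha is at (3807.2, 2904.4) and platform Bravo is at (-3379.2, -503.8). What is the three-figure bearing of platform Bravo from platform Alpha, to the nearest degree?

245°

Δeast = -3379.2 − 3807.2 = -7186.40; Δnorth = -503.8 − 2904.4 = -3408.20.
Bearing = atan2(Δeast, Δnorth) mod 360° = 244.63° ≈ 245°.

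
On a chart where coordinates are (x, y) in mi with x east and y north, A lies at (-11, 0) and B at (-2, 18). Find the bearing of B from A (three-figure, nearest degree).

027°

Δeast = -2 − -11 = 9.00; Δnorth = 18 − 0 = 18.00.
Bearing = atan2(Δeast, Δnorth) mod 360° = 26.57° ≈ 027°.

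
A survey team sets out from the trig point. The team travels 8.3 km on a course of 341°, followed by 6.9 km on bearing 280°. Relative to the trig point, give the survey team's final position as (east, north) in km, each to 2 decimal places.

(-9.50, 9.05)

Leg 1 (341°, 8.3 km): east 8.3 sin 341° = -2.70, north 8.3 cos 341° = 7.85
Leg 2 (280°, 6.9 km): east 6.9 sin 280° = -6.80, north 6.9 cos 280° = 1.20
Summing: -9.50 km east, 9.05 km north → (-9.50, 9.05).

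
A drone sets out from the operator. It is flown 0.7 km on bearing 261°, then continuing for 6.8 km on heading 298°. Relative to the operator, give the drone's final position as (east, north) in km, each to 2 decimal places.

(-6.70, 3.08)

Leg 1 (261°, 0.7 km): east 0.7 sin 261° = -0.69, north 0.7 cos 261° = -0.11
Leg 2 (298°, 6.8 km): east 6.8 sin 298° = -6.00, north 6.8 cos 298° = 3.19
Summing: -6.70 km east, 3.08 km north → (-6.70, 3.08).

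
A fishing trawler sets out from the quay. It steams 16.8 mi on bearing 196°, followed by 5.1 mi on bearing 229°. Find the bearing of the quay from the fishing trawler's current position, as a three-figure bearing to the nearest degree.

Leg 1 (196°, 16.8 mi): east 16.8 sin 196° = -4.63, north 16.8 cos 196° = -16.15
Leg 2 (229°, 5.1 mi): east 5.1 sin 229° = -3.85, north 5.1 cos 229° = -3.35
Net displacement: -8.48 east, -19.50 north. Direction back to start is (8.48, 19.50): bearing = atan2(8.48, 19.50) mod 360° = 23.51° ≈ 024°.

024°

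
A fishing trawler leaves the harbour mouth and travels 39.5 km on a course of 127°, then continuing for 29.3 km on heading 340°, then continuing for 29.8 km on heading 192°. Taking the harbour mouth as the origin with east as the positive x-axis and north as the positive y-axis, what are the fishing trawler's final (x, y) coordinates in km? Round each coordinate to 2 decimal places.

(15.33, -25.39)

Leg 1 (127°, 39.5 km): east 39.5 sin 127° = 31.55, north 39.5 cos 127° = -23.77
Leg 2 (340°, 29.3 km): east 29.3 sin 340° = -10.02, north 29.3 cos 340° = 27.53
Leg 3 (192°, 29.8 km): east 29.8 sin 192° = -6.20, north 29.8 cos 192° = -29.15
Summing: 15.33 km east, -25.39 km north → (15.33, -25.39).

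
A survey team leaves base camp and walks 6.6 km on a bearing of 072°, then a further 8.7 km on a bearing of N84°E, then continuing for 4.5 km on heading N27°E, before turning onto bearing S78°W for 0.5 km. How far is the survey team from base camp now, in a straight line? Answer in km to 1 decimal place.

17.9 km

Leg 1 (072°, 6.6 km): east 6.6 sin 72° = 6.28, north 6.6 cos 72° = 2.04
Leg 2 (N84°E, 8.7 km): east 8.7 sin 84° = 8.65, north 8.7 cos 84° = 0.91
Leg 3 (N27°E, 4.5 km): east 4.5 sin 27° = 2.04, north 4.5 cos 27° = 4.01
Leg 4 (S78°W, 0.5 km): east 0.5 sin 258° = -0.49, north 0.5 cos 258° = -0.10
Net: 16.48 east, 6.85 north. Distance = √((16.48)² + (6.85)²) = 17.852 km.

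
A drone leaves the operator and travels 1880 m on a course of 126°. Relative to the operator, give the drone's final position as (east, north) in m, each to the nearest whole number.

(1521, -1105)

Leg 1 (126°, 1880 m): east 1880 sin 126° = 1520.95, north 1880 cos 126° = -1105.04
Summing: 1520.95 m east, -1105.04 m north → (1521, -1105).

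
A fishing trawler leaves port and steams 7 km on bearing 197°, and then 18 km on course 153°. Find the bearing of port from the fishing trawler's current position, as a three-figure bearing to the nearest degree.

Leg 1 (197°, 7 km): east 7 sin 197° = -2.05, north 7 cos 197° = -6.69
Leg 2 (153°, 18 km): east 18 sin 153° = 8.17, north 18 cos 153° = -16.04
Net displacement: 6.13 east, -22.73 north. Direction back to start is (-6.13, 22.73): bearing = atan2(-6.13, 22.73) mod 360° = 344.92° ≈ 345°.

345°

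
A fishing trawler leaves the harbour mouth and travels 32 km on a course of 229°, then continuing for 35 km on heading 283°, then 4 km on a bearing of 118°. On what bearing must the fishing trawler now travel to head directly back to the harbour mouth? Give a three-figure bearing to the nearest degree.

075°

Leg 1 (229°, 32 km): east 32 sin 229° = -24.15, north 32 cos 229° = -20.99
Leg 2 (283°, 35 km): east 35 sin 283° = -34.10, north 35 cos 283° = 7.87
Leg 3 (118°, 4 km): east 4 sin 118° = 3.53, north 4 cos 118° = -1.88
Net displacement: -54.72 east, -15.00 north. Direction back to start is (54.72, 15.00): bearing = atan2(54.72, 15.00) mod 360° = 74.67° ≈ 075°.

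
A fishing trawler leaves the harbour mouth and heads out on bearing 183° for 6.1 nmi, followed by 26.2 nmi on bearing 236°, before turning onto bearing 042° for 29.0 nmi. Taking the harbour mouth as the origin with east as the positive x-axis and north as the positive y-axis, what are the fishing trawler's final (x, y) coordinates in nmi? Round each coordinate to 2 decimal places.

(-2.64, 0.81)

Leg 1 (183°, 6.1 nmi): east 6.1 sin 183° = -0.32, north 6.1 cos 183° = -6.09
Leg 2 (236°, 26.2 nmi): east 26.2 sin 236° = -21.72, north 26.2 cos 236° = -14.65
Leg 3 (042°, 29.0 nmi): east 29.0 sin 42° = 19.40, north 29.0 cos 42° = 21.55
Summing: -2.64 nmi east, 0.81 nmi north → (-2.64, 0.81).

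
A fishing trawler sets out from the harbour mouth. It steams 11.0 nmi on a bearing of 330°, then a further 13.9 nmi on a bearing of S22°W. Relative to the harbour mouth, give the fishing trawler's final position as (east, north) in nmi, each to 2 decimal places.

Leg 1 (330°, 11.0 nmi): east 11.0 sin 330° = -5.50, north 11.0 cos 330° = 9.53
Leg 2 (S22°W, 13.9 nmi): east 13.9 sin 202° = -5.21, north 13.9 cos 202° = -12.89
Summing: -10.71 nmi east, -3.36 nmi north → (-10.71, -3.36).

(-10.71, -3.36)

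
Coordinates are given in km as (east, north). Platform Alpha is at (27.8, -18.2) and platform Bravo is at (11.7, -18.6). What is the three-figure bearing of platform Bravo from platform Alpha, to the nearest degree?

269°

Δeast = 11.7 − 27.8 = -16.10; Δnorth = -18.6 − -18.2 = -0.40.
Bearing = atan2(Δeast, Δnorth) mod 360° = 268.58° ≈ 269°.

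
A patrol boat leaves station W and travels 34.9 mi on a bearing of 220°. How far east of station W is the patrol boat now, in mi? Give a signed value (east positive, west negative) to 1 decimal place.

-22.4 mi

Leg 1 (220°, 34.9 mi): east 34.9 sin 220° = -22.43, north 34.9 cos 220° = -26.73
Net east component: -22.43 mi.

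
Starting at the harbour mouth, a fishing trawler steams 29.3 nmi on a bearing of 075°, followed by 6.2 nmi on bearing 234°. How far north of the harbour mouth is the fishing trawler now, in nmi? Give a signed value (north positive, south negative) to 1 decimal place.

Leg 1 (075°, 29.3 nmi): east 29.3 sin 75° = 28.30, north 29.3 cos 75° = 7.58
Leg 2 (234°, 6.2 nmi): east 6.2 sin 234° = -5.02, north 6.2 cos 234° = -3.64
Net north component: 3.94 nmi.

3.9 nmi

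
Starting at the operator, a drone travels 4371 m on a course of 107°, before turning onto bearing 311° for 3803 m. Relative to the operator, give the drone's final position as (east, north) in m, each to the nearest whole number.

(1310, 1217)

Leg 1 (107°, 4371 m): east 4371 sin 107° = 4180.01, north 4371 cos 107° = -1277.96
Leg 2 (311°, 3803 m): east 3803 sin 311° = -2870.16, north 3803 cos 311° = 2494.99
Summing: 1309.85 m east, 1217.04 m north → (1310, 1217).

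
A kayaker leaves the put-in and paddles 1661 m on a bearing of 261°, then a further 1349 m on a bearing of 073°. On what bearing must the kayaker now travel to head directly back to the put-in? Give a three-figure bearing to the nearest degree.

111°

Leg 1 (261°, 1661 m): east 1661 sin 261° = -1640.55, north 1661 cos 261° = -259.84
Leg 2 (073°, 1349 m): east 1349 sin 73° = 1290.06, north 1349 cos 73° = 394.41
Net displacement: -350.50 east, 134.57 north. Direction back to start is (350.50, -134.57): bearing = atan2(350.50, -134.57) mod 360° = 111.00° ≈ 111°.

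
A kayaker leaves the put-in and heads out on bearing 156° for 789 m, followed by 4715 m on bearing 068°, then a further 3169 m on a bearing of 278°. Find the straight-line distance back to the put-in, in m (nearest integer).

Leg 1 (156°, 789 m): east 789 sin 156° = 320.92, north 789 cos 156° = -720.79
Leg 2 (068°, 4715 m): east 4715 sin 68° = 4371.67, north 4715 cos 68° = 1766.27
Leg 3 (278°, 3169 m): east 3169 sin 278° = -3138.16, north 3169 cos 278° = 441.04
Net: 1554.43 east, 1486.52 north. Distance = √((1554.43)² + (1486.52)²) = 2150.812 m.

2151 m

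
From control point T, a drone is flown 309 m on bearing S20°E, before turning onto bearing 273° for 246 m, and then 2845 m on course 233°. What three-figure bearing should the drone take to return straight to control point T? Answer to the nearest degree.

050°

Leg 1 (S20°E, 309 m): east 309 sin 160° = 105.68, north 309 cos 160° = -290.37
Leg 2 (273°, 246 m): east 246 sin 273° = -245.66, north 246 cos 273° = 12.87
Leg 3 (233°, 2845 m): east 2845 sin 233° = -2272.12, north 2845 cos 233° = -1712.16
Net displacement: -2412.10 east, -1989.65 north. Direction back to start is (2412.10, 1989.65): bearing = atan2(2412.10, 1989.65) mod 360° = 50.48° ≈ 050°.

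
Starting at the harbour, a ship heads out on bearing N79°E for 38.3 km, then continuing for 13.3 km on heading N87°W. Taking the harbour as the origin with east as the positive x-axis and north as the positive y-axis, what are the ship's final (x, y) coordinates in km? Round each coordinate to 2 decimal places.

Leg 1 (N79°E, 38.3 km): east 38.3 sin 79° = 37.60, north 38.3 cos 79° = 7.31
Leg 2 (N87°W, 13.3 km): east 13.3 sin 273° = -13.28, north 13.3 cos 273° = 0.70
Summing: 24.31 km east, 8.00 km north → (24.31, 8.00).

(24.31, 8.00)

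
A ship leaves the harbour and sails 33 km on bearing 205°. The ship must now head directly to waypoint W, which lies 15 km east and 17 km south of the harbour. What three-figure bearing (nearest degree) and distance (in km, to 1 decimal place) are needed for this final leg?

Leg 1 (205°, 33 km): east 33 sin 205° = -13.95, north 33 cos 205° = -29.91
Current position: (-13.95, -29.91). Target: (15, -17). Remaining: Δeast = 28.95, Δnorth = 12.91.
Bearing = atan2(28.95, 12.91) mod 360° = 65.97°; distance = √((28.95)² + (12.91)²) = 31.694 km.

066°, 31.7 km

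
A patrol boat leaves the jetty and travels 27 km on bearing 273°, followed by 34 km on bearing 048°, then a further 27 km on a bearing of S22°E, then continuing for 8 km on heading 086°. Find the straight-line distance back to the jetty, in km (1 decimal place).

16.4 km

Leg 1 (273°, 27 km): east 27 sin 273° = -26.96, north 27 cos 273° = 1.41
Leg 2 (048°, 34 km): east 34 sin 48° = 25.27, north 34 cos 48° = 22.75
Leg 3 (S22°E, 27 km): east 27 sin 158° = 10.11, north 27 cos 158° = -25.03
Leg 4 (086°, 8 km): east 8 sin 86° = 7.98, north 8 cos 86° = 0.56
Net: 16.40 east, -0.31 north. Distance = √((16.40)² + (-0.31)²) = 16.402 km.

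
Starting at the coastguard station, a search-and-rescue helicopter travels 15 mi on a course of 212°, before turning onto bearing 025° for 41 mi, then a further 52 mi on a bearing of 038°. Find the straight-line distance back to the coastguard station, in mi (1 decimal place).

Leg 1 (212°, 15 mi): east 15 sin 212° = -7.95, north 15 cos 212° = -12.72
Leg 2 (025°, 41 mi): east 41 sin 25° = 17.33, north 41 cos 25° = 37.16
Leg 3 (038°, 52 mi): east 52 sin 38° = 32.01, north 52 cos 38° = 40.98
Net: 41.39 east, 65.41 north. Distance = √((41.39)² + (65.41)²) = 77.411 mi.

77.4 mi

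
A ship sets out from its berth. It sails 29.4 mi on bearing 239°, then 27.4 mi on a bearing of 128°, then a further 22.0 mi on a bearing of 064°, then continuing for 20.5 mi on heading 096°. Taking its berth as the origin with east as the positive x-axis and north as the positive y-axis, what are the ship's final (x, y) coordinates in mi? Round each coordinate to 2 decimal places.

Leg 1 (239°, 29.4 mi): east 29.4 sin 239° = -25.20, north 29.4 cos 239° = -15.14
Leg 2 (128°, 27.4 mi): east 27.4 sin 128° = 21.59, north 27.4 cos 128° = -16.87
Leg 3 (064°, 22.0 mi): east 22.0 sin 64° = 19.77, north 22.0 cos 64° = 9.64
Leg 4 (096°, 20.5 mi): east 20.5 sin 96° = 20.39, north 20.5 cos 96° = -2.14
Summing: 36.55 mi east, -24.51 mi north → (36.55, -24.51).

(36.55, -24.51)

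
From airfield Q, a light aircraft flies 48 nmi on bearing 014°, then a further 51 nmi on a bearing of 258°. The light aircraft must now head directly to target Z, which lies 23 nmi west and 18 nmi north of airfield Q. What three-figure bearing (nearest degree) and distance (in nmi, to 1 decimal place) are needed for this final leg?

140°, 23.6 nmi

Leg 1 (014°, 48 nmi): east 48 sin 14° = 11.61, north 48 cos 14° = 46.57
Leg 2 (258°, 51 nmi): east 51 sin 258° = -49.89, north 51 cos 258° = -10.60
Current position: (-38.27, 35.97). Target: (-23, 18). Remaining: Δeast = 15.27, Δnorth = -17.97.
Bearing = atan2(15.27, -17.97) mod 360° = 139.64°; distance = √((15.27)² + (-17.97)²) = 23.584 nmi.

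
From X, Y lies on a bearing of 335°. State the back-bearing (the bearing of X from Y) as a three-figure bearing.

155°

Back-bearing = 335° − 180° = 155°.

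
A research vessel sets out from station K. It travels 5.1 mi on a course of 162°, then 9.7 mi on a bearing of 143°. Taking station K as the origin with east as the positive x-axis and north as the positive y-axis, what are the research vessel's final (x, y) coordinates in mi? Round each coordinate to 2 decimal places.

(7.41, -12.60)

Leg 1 (162°, 5.1 mi): east 5.1 sin 162° = 1.58, north 5.1 cos 162° = -4.85
Leg 2 (143°, 9.7 mi): east 9.7 sin 143° = 5.84, north 9.7 cos 143° = -7.75
Summing: 7.41 mi east, -12.60 mi north → (7.41, -12.60).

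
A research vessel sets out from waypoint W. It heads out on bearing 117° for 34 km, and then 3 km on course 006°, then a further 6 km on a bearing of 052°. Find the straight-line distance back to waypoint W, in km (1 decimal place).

36.4 km

Leg 1 (117°, 34 km): east 34 sin 117° = 30.29, north 34 cos 117° = -15.44
Leg 2 (006°, 3 km): east 3 sin 6° = 0.31, north 3 cos 6° = 2.98
Leg 3 (052°, 6 km): east 6 sin 52° = 4.73, north 6 cos 52° = 3.69
Net: 35.34 east, -8.76 north. Distance = √((35.34)² + (-8.76)²) = 36.405 km.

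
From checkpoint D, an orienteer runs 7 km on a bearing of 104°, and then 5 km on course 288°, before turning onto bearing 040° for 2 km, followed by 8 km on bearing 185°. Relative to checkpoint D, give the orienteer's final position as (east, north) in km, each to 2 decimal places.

Leg 1 (104°, 7 km): east 7 sin 104° = 6.79, north 7 cos 104° = -1.69
Leg 2 (288°, 5 km): east 5 sin 288° = -4.76, north 5 cos 288° = 1.55
Leg 3 (040°, 2 km): east 2 sin 40° = 1.29, north 2 cos 40° = 1.53
Leg 4 (185°, 8 km): east 8 sin 185° = -0.70, north 8 cos 185° = -7.97
Summing: 2.63 km east, -6.59 km north → (2.63, -6.59).

(2.63, -6.59)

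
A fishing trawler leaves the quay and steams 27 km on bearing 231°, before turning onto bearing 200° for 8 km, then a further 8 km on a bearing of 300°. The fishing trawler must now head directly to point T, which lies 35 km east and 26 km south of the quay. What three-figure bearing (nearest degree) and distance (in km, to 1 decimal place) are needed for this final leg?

095°, 65.9 km

Leg 1 (231°, 27 km): east 27 sin 231° = -20.98, north 27 cos 231° = -16.99
Leg 2 (200°, 8 km): east 8 sin 200° = -2.74, north 8 cos 200° = -7.52
Leg 3 (300°, 8 km): east 8 sin 300° = -6.93, north 8 cos 300° = 4.00
Current position: (-30.65, -20.51). Target: (35, -26). Remaining: Δeast = 65.65, Δnorth = -5.49.
Bearing = atan2(65.65, -5.49) mod 360° = 94.78°; distance = √((65.65)² + (-5.49)²) = 65.877 km.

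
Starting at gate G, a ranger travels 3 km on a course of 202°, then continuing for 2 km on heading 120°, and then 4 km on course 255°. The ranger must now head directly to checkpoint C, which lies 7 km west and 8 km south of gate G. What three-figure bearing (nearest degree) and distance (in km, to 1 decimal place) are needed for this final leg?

Leg 1 (202°, 3 km): east 3 sin 202° = -1.12, north 3 cos 202° = -2.78
Leg 2 (120°, 2 km): east 2 sin 120° = 1.73, north 2 cos 120° = -1.00
Leg 3 (255°, 4 km): east 4 sin 255° = -3.86, north 4 cos 255° = -1.04
Current position: (-3.26, -4.82). Target: (-7, -8). Remaining: Δeast = -3.74, Δnorth = -3.18.
Bearing = atan2(-3.74, -3.18) mod 360° = 229.63°; distance = √((-3.74)² + (-3.18)²) = 4.915 km.

230°, 4.9 km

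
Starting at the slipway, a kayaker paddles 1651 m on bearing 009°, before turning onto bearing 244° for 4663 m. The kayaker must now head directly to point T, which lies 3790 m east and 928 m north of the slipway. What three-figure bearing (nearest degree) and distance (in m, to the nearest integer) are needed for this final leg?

080°, 7838 m

Leg 1 (009°, 1651 m): east 1651 sin 9° = 258.27, north 1651 cos 9° = 1630.67
Leg 2 (244°, 4663 m): east 4663 sin 244° = -4191.08, north 4663 cos 244° = -2044.12
Current position: (-3932.80, -413.45). Target: (3790, 928). Remaining: Δeast = 7722.80, Δnorth = 1341.45.
Bearing = atan2(7722.80, 1341.45) mod 360° = 80.15°; distance = √((7722.80)² + (1341.45)²) = 7838.443 m.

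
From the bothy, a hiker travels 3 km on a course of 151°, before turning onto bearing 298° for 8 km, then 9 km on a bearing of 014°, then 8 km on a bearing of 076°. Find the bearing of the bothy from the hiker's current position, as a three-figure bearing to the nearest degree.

Leg 1 (151°, 3 km): east 3 sin 151° = 1.45, north 3 cos 151° = -2.62
Leg 2 (298°, 8 km): east 8 sin 298° = -7.06, north 8 cos 298° = 3.76
Leg 3 (014°, 9 km): east 9 sin 14° = 2.18, north 9 cos 14° = 8.73
Leg 4 (076°, 8 km): east 8 sin 76° = 7.76, north 8 cos 76° = 1.94
Net displacement: 4.33 east, 11.80 north. Direction back to start is (-4.33, -11.80): bearing = atan2(-4.33, -11.80) mod 360° = 200.15° ≈ 200°.

200°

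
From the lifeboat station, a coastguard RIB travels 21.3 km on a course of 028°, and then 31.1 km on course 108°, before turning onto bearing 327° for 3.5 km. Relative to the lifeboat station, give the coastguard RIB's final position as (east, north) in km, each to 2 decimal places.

(37.67, 12.13)

Leg 1 (028°, 21.3 km): east 21.3 sin 28° = 10.00, north 21.3 cos 28° = 18.81
Leg 2 (108°, 31.1 km): east 31.1 sin 108° = 29.58, north 31.1 cos 108° = -9.61
Leg 3 (327°, 3.5 km): east 3.5 sin 327° = -1.91, north 3.5 cos 327° = 2.94
Summing: 37.67 km east, 12.13 km north → (37.67, 12.13).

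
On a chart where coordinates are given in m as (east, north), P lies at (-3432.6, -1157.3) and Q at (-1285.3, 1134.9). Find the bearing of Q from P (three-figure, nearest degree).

043°

Δeast = -1285.3 − -3432.6 = 2147.30; Δnorth = 1134.9 − -1157.3 = 2292.20.
Bearing = atan2(Δeast, Δnorth) mod 360° = 43.13° ≈ 043°.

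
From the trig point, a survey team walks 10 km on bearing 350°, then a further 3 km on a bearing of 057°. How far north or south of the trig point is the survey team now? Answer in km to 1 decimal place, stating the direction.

11.5 km north

Leg 1 (350°, 10 km): east 10 sin 350° = -1.74, north 10 cos 350° = 9.85
Leg 2 (057°, 3 km): east 3 sin 57° = 2.52, north 3 cos 57° = 1.63
Net north component: 11.48 km.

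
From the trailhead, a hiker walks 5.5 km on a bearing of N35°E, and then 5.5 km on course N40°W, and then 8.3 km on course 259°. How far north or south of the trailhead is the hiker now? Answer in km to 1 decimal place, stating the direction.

7.1 km north

Leg 1 (N35°E, 5.5 km): east 5.5 sin 35° = 3.15, north 5.5 cos 35° = 4.51
Leg 2 (N40°W, 5.5 km): east 5.5 sin 320° = -3.54, north 5.5 cos 320° = 4.21
Leg 3 (259°, 8.3 km): east 8.3 sin 259° = -8.15, north 8.3 cos 259° = -1.58
Net north component: 7.13 km.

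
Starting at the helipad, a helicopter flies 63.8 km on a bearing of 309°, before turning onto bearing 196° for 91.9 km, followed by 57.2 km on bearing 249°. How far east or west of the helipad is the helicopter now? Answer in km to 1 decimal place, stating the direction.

128.3 km west

Leg 1 (309°, 63.8 km): east 63.8 sin 309° = -49.58, north 63.8 cos 309° = 40.15
Leg 2 (196°, 91.9 km): east 91.9 sin 196° = -25.33, north 91.9 cos 196° = -88.34
Leg 3 (249°, 57.2 km): east 57.2 sin 249° = -53.40, north 57.2 cos 249° = -20.50
Net east component: -128.31 km.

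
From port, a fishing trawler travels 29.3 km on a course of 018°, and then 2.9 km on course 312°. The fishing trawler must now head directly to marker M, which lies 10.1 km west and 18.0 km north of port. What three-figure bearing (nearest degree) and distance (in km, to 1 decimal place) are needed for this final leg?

235°, 20.7 km

Leg 1 (018°, 29.3 km): east 29.3 sin 18° = 9.05, north 29.3 cos 18° = 27.87
Leg 2 (312°, 2.9 km): east 2.9 sin 312° = -2.16, north 2.9 cos 312° = 1.94
Current position: (6.90, 29.81). Target: (-10.1, 18.0). Remaining: Δeast = -17.00, Δnorth = -11.81.
Bearing = atan2(-17.00, -11.81) mod 360° = 235.22°; distance = √((-17.00)² + (-11.81)²) = 20.697 km.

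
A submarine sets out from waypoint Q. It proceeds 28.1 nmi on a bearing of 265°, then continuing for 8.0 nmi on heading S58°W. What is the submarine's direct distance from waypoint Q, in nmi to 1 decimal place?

35.4 nmi

Leg 1 (265°, 28.1 nmi): east 28.1 sin 265° = -27.99, north 28.1 cos 265° = -2.45
Leg 2 (S58°W, 8.0 nmi): east 8.0 sin 238° = -6.78, north 8.0 cos 238° = -4.24
Net: -34.78 east, -6.69 north. Distance = √((-34.78)² + (-6.69)²) = 35.415 nmi.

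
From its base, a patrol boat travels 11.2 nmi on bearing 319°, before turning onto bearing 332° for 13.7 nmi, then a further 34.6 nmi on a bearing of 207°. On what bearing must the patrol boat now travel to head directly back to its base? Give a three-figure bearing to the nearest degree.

071°

Leg 1 (319°, 11.2 nmi): east 11.2 sin 319° = -7.35, north 11.2 cos 319° = 8.45
Leg 2 (332°, 13.7 nmi): east 13.7 sin 332° = -6.43, north 13.7 cos 332° = 12.10
Leg 3 (207°, 34.6 nmi): east 34.6 sin 207° = -15.71, north 34.6 cos 207° = -30.83
Net displacement: -29.49 east, -10.28 north. Direction back to start is (29.49, 10.28): bearing = atan2(29.49, 10.28) mod 360° = 70.78° ≈ 071°.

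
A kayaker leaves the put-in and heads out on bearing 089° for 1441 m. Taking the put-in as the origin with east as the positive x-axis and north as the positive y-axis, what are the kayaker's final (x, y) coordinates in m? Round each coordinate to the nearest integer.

(1441, 25)

Leg 1 (089°, 1441 m): east 1441 sin 89° = 1440.78, north 1441 cos 89° = 25.15
Summing: 1440.78 m east, 25.15 m north → (1441, 25).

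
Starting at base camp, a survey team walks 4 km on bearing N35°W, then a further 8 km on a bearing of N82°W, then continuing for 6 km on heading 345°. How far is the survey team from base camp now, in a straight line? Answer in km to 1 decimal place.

15.6 km

Leg 1 (N35°W, 4 km): east 4 sin 325° = -2.29, north 4 cos 325° = 3.28
Leg 2 (N82°W, 8 km): east 8 sin 278° = -7.92, north 8 cos 278° = 1.11
Leg 3 (345°, 6 km): east 6 sin 345° = -1.55, north 6 cos 345° = 5.80
Net: -11.77 east, 10.19 north. Distance = √((-11.77)² + (10.19)²) = 15.565 km.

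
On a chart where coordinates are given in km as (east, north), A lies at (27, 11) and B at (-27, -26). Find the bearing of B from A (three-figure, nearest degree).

Δeast = -27 − 27 = -54.00; Δnorth = -26 − 11 = -37.00.
Bearing = atan2(Δeast, Δnorth) mod 360° = 235.58° ≈ 236°.

236°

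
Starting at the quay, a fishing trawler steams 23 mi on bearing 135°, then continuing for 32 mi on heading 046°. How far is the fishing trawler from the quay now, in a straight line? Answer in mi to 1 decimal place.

Leg 1 (135°, 23 mi): east 23 sin 135° = 16.26, north 23 cos 135° = -16.26
Leg 2 (046°, 32 mi): east 32 sin 46° = 23.02, north 32 cos 46° = 22.23
Net: 39.28 east, 5.97 north. Distance = √((39.28)² + (5.97)²) = 39.733 mi.

39.7 mi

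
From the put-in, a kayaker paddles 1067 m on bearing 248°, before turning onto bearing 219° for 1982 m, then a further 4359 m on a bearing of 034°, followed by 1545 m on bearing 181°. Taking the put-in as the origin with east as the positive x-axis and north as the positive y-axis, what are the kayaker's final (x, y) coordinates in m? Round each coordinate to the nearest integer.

(174, 129)

Leg 1 (248°, 1067 m): east 1067 sin 248° = -989.31, north 1067 cos 248° = -399.71
Leg 2 (219°, 1982 m): east 1982 sin 219° = -1247.31, north 1982 cos 219° = -1540.30
Leg 3 (034°, 4359 m): east 4359 sin 34° = 2437.52, north 4359 cos 34° = 3613.77
Leg 4 (181°, 1545 m): east 1545 sin 181° = -26.96, north 1545 cos 181° = -1544.76
Summing: 173.94 m east, 129.00 m north → (174, 129).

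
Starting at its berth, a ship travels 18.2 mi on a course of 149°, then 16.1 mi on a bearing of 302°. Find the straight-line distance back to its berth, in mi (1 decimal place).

8.3 mi

Leg 1 (149°, 18.2 mi): east 18.2 sin 149° = 9.37, north 18.2 cos 149° = -15.60
Leg 2 (302°, 16.1 mi): east 16.1 sin 302° = -13.65, north 16.1 cos 302° = 8.53
Net: -4.28 east, -7.07 north. Distance = √((-4.28)² + (-7.07)²) = 8.263 mi.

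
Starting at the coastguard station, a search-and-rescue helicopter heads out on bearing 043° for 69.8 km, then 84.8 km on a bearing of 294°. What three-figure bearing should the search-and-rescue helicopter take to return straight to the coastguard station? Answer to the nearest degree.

161°

Leg 1 (043°, 69.8 km): east 69.8 sin 43° = 47.60, north 69.8 cos 43° = 51.05
Leg 2 (294°, 84.8 km): east 84.8 sin 294° = -77.47, north 84.8 cos 294° = 34.49
Net displacement: -29.87 east, 85.54 north. Direction back to start is (29.87, -85.54): bearing = atan2(29.87, -85.54) mod 360° = 160.75° ≈ 161°.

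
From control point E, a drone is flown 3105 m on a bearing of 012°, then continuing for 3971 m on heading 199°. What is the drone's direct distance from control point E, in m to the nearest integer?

Leg 1 (012°, 3105 m): east 3105 sin 12° = 645.57, north 3105 cos 12° = 3037.15
Leg 2 (199°, 3971 m): east 3971 sin 199° = -1292.83, north 3971 cos 199° = -3754.65
Net: -647.27 east, -717.51 north. Distance = √((-647.27)² + (-717.51)²) = 966.316 m.

966 m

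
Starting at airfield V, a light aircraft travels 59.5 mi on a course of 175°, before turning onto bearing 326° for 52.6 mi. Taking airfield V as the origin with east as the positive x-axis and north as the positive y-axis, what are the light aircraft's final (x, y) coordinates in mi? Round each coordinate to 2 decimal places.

Leg 1 (175°, 59.5 mi): east 59.5 sin 175° = 5.19, north 59.5 cos 175° = -59.27
Leg 2 (326°, 52.6 mi): east 52.6 sin 326° = -29.41, north 52.6 cos 326° = 43.61
Summing: -24.23 mi east, -15.67 mi north → (-24.23, -15.67).

(-24.23, -15.67)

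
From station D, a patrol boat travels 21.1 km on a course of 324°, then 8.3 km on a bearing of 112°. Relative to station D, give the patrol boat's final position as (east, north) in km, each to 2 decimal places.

(-4.71, 13.96)

Leg 1 (324°, 21.1 km): east 21.1 sin 324° = -12.40, north 21.1 cos 324° = 17.07
Leg 2 (112°, 8.3 km): east 8.3 sin 112° = 7.70, north 8.3 cos 112° = -3.11
Summing: -4.71 km east, 13.96 km north → (-4.71, 13.96).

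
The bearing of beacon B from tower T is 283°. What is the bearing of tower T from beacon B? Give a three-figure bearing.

Back-bearing = 283° − 180° = 103°.

103°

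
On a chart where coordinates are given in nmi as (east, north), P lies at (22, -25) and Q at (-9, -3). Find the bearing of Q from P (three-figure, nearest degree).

Δeast = -9 − 22 = -31.00; Δnorth = -3 − -25 = 22.00.
Bearing = atan2(Δeast, Δnorth) mod 360° = 305.36° ≈ 305°.

305°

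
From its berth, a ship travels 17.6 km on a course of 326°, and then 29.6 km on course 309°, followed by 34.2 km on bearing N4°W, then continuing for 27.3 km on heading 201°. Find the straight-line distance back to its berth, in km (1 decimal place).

Leg 1 (326°, 17.6 km): east 17.6 sin 326° = -9.84, north 17.6 cos 326° = 14.59
Leg 2 (309°, 29.6 km): east 29.6 sin 309° = -23.00, north 29.6 cos 309° = 18.63
Leg 3 (N4°W, 34.2 km): east 34.2 sin 356° = -2.39, north 34.2 cos 356° = 34.12
Leg 4 (201°, 27.3 km): east 27.3 sin 201° = -9.78, north 27.3 cos 201° = -25.49
Net: -45.01 east, 41.85 north. Distance = √((-45.01)² + (41.85)²) = 61.462 km.

61.5 km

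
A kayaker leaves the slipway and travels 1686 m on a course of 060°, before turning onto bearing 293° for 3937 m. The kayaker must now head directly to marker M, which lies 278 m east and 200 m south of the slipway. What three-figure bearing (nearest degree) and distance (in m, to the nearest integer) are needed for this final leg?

137°, 3553 m

Leg 1 (060°, 1686 m): east 1686 sin 60° = 1460.12, north 1686 cos 60° = 843.00
Leg 2 (293°, 3937 m): east 3937 sin 293° = -3624.03, north 3937 cos 293° = 1538.31
Current position: (-2163.91, 2381.31). Target: (278, -200). Remaining: Δeast = 2441.91, Δnorth = -2581.31.
Bearing = atan2(2441.91, -2581.31) mod 360° = 136.59°; distance = √((2441.91)² + (-2581.31)²) = 3553.318 m.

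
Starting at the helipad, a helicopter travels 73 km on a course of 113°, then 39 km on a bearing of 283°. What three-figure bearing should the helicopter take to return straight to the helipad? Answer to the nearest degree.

Leg 1 (113°, 73 km): east 73 sin 113° = 67.20, north 73 cos 113° = -28.52
Leg 2 (283°, 39 km): east 39 sin 283° = -38.00, north 39 cos 283° = 8.77
Net displacement: 29.20 east, -19.75 north. Direction back to start is (-29.20, 19.75): bearing = atan2(-29.20, 19.75) mod 360° = 304.08° ≈ 304°.

304°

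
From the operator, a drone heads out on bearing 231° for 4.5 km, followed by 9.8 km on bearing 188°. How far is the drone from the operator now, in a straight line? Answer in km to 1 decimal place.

Leg 1 (231°, 4.5 km): east 4.5 sin 231° = -3.50, north 4.5 cos 231° = -2.83
Leg 2 (188°, 9.8 km): east 9.8 sin 188° = -1.36, north 9.8 cos 188° = -9.70
Net: -4.86 east, -12.54 north. Distance = √((-4.86)² + (-12.54)²) = 13.446 km.

13.4 km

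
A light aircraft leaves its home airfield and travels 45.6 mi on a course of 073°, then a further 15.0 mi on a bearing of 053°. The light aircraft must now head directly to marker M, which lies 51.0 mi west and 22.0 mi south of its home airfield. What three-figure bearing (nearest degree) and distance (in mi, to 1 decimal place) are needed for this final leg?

Leg 1 (073°, 45.6 mi): east 45.6 sin 73° = 43.61, north 45.6 cos 73° = 13.33
Leg 2 (053°, 15.0 mi): east 15.0 sin 53° = 11.98, north 15.0 cos 53° = 9.03
Current position: (55.59, 22.36). Target: (-51.0, -22.0). Remaining: Δeast = -106.59, Δnorth = -44.36.
Bearing = atan2(-106.59, -44.36) mod 360° = 247.40°; distance = √((-106.59)² + (-44.36)²) = 115.449 mi.

247°, 115.4 mi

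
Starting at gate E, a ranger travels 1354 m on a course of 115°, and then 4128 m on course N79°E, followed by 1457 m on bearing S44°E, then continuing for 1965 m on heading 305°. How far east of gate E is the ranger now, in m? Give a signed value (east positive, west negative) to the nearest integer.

4682 m

Leg 1 (115°, 1354 m): east 1354 sin 115° = 1227.14, north 1354 cos 115° = -572.23
Leg 2 (N79°E, 4128 m): east 4128 sin 79° = 4052.16, north 4128 cos 79° = 787.66
Leg 3 (S44°E, 1457 m): east 1457 sin 136° = 1012.12, north 1457 cos 136° = -1048.08
Leg 4 (305°, 1965 m): east 1965 sin 305° = -1609.63, north 1965 cos 305° = 1127.08
Net east component: 4681.78 m.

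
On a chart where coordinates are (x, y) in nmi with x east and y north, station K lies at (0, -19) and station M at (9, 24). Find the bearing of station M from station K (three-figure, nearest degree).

012°

Δeast = 9 − 0 = 9.00; Δnorth = 24 − -19 = 43.00.
Bearing = atan2(Δeast, Δnorth) mod 360° = 11.82° ≈ 012°.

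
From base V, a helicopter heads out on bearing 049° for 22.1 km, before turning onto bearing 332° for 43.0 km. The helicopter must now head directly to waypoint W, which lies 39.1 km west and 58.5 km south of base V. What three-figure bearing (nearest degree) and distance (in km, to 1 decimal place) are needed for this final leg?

198°, 116.5 km

Leg 1 (049°, 22.1 km): east 22.1 sin 49° = 16.68, north 22.1 cos 49° = 14.50
Leg 2 (332°, 43.0 km): east 43.0 sin 332° = -20.19, north 43.0 cos 332° = 37.97
Current position: (-3.51, 52.47). Target: (-39.1, -58.5). Remaining: Δeast = -35.59, Δnorth = -110.97.
Bearing = atan2(-35.59, -110.97) mod 360° = 197.78°; distance = √((-35.59)² + (-110.97)²) = 116.534 km.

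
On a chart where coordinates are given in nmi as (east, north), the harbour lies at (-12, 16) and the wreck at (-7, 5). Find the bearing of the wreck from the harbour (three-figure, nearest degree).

156°

Δeast = -7 − -12 = 5.00; Δnorth = 5 − 16 = -11.00.
Bearing = atan2(Δeast, Δnorth) mod 360° = 155.56° ≈ 156°.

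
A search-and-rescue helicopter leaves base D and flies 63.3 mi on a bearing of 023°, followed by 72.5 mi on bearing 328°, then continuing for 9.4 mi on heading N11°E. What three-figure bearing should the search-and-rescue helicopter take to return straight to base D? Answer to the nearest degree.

175°

Leg 1 (023°, 63.3 mi): east 63.3 sin 23° = 24.73, north 63.3 cos 23° = 58.27
Leg 2 (328°, 72.5 mi): east 72.5 sin 328° = -38.42, north 72.5 cos 328° = 61.48
Leg 3 (N11°E, 9.4 mi): east 9.4 sin 11° = 1.79, north 9.4 cos 11° = 9.23
Net displacement: -11.89 east, 128.98 north. Direction back to start is (11.89, -128.98): bearing = atan2(11.89, -128.98) mod 360° = 174.73° ≈ 175°.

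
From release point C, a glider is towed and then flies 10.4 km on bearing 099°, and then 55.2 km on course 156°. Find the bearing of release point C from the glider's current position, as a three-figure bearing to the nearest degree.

Leg 1 (099°, 10.4 km): east 10.4 sin 99° = 10.27, north 10.4 cos 99° = -1.63
Leg 2 (156°, 55.2 km): east 55.2 sin 156° = 22.45, north 55.2 cos 156° = -50.43
Net displacement: 32.72 east, -52.05 north. Direction back to start is (-32.72, 52.05): bearing = atan2(-32.72, 52.05) mod 360° = 327.84° ≈ 328°.

328°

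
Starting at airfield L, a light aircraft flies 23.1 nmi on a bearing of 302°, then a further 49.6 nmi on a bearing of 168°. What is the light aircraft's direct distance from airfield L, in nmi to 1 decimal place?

Leg 1 (302°, 23.1 nmi): east 23.1 sin 302° = -19.59, north 23.1 cos 302° = 12.24
Leg 2 (168°, 49.6 nmi): east 49.6 sin 168° = 10.31, north 49.6 cos 168° = -48.52
Net: -9.28 east, -36.27 north. Distance = √((-9.28)² + (-36.27)²) = 37.443 nmi.

37.4 nmi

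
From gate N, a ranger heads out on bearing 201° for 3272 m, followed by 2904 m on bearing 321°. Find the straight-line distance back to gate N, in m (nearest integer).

Leg 1 (201°, 3272 m): east 3272 sin 201° = -1172.58, north 3272 cos 201° = -3054.68
Leg 2 (321°, 2904 m): east 2904 sin 321° = -1827.55, north 2904 cos 321° = 2256.83
Net: -3000.13 east, -797.84 north. Distance = √((-3000.13)² + (-797.84)²) = 3104.402 m.

3104 m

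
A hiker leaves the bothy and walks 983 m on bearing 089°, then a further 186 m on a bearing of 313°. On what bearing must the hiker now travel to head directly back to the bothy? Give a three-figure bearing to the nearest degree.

Leg 1 (089°, 983 m): east 983 sin 89° = 982.85, north 983 cos 89° = 17.16
Leg 2 (313°, 186 m): east 186 sin 313° = -136.03, north 186 cos 313° = 126.85
Net displacement: 846.82 east, 144.01 north. Direction back to start is (-846.82, -144.01): bearing = atan2(-846.82, -144.01) mod 360° = 260.35° ≈ 260°.

260°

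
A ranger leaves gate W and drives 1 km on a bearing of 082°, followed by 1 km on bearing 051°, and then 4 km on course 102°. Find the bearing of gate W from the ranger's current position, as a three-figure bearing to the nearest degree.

271°

Leg 1 (082°, 1 km): east 1 sin 82° = 0.99, north 1 cos 82° = 0.14
Leg 2 (051°, 1 km): east 1 sin 51° = 0.78, north 1 cos 51° = 0.63
Leg 3 (102°, 4 km): east 4 sin 102° = 3.91, north 4 cos 102° = -0.83
Net displacement: 5.68 east, -0.06 north. Direction back to start is (-5.68, 0.06): bearing = atan2(-5.68, 0.06) mod 360° = 270.64° ≈ 271°.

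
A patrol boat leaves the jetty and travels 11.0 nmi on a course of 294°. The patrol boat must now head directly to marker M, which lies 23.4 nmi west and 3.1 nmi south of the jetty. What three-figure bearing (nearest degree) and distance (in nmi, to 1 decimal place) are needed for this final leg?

240°, 15.3 nmi

Leg 1 (294°, 11.0 nmi): east 11.0 sin 294° = -10.05, north 11.0 cos 294° = 4.47
Current position: (-10.05, 4.47). Target: (-23.4, -3.1). Remaining: Δeast = -13.35, Δnorth = -7.57.
Bearing = atan2(-13.35, -7.57) mod 360° = 240.43°; distance = √((-13.35)² + (-7.57)²) = 15.350 nmi.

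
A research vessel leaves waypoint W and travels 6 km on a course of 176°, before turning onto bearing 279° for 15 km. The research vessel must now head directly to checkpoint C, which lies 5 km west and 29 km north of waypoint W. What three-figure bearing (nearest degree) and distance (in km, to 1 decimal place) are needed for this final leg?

Leg 1 (176°, 6 km): east 6 sin 176° = 0.42, north 6 cos 176° = -5.99
Leg 2 (279°, 15 km): east 15 sin 279° = -14.82, north 15 cos 279° = 2.35
Current position: (-14.40, -3.64). Target: (-5, 29). Remaining: Δeast = 9.40, Δnorth = 32.64.
Bearing = atan2(9.40, 32.64) mod 360° = 16.06°; distance = √((9.40)² + (32.64)²) = 33.965 km.

016°, 34.0 km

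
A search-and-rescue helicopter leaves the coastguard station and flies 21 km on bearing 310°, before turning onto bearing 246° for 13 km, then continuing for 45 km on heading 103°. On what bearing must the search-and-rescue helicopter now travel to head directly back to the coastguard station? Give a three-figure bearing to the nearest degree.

277°

Leg 1 (310°, 21 km): east 21 sin 310° = -16.09, north 21 cos 310° = 13.50
Leg 2 (246°, 13 km): east 13 sin 246° = -11.88, north 13 cos 246° = -5.29
Leg 3 (103°, 45 km): east 45 sin 103° = 43.85, north 45 cos 103° = -10.12
Net displacement: 15.88 east, -1.91 north. Direction back to start is (-15.88, 1.91): bearing = atan2(-15.88, 1.91) mod 360° = 276.86° ≈ 277°.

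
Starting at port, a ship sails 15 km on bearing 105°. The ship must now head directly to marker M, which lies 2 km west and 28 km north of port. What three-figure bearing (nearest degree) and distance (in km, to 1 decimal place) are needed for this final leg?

Leg 1 (105°, 15 km): east 15 sin 105° = 14.49, north 15 cos 105° = -3.88
Current position: (14.49, -3.88). Target: (-2, 28). Remaining: Δeast = -16.49, Δnorth = 31.88.
Bearing = atan2(-16.49, 31.88) mod 360° = 332.65°; distance = √((-16.49)² + (31.88)²) = 35.894 km.

333°, 35.9 km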